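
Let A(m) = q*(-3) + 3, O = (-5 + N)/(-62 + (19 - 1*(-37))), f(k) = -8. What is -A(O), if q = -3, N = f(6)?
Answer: -12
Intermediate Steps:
N = -8
O = 13/6 (O = (-5 - 8)/(-62 + (19 - 1*(-37))) = -13/(-62 + (19 + 37)) = -13/(-62 + 56) = -13/(-6) = -13*(-⅙) = 13/6 ≈ 2.1667)
A(m) = 12 (A(m) = -3*(-3) + 3 = 9 + 3 = 12)
-A(O) = -1*12 = -12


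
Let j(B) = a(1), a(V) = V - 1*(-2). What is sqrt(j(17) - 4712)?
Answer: I*sqrt(4709) ≈ 68.622*I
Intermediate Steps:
a(V) = 2 + V (a(V) = V + 2 = 2 + V)
j(B) = 3 (j(B) = 2 + 1 = 3)
sqrt(j(17) - 4712) = sqrt(3 - 4712) = sqrt(-4709) = I*sqrt(4709)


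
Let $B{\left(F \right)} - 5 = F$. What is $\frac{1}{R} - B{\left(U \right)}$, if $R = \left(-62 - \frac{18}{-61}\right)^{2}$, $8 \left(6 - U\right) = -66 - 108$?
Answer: $- \frac{463988323}{14167696} \approx -32.75$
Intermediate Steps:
$U = \frac{111}{4}$ ($U = 6 - \frac{-66 - 108}{8} = 6 - - \frac{87}{4} = 6 + \frac{87}{4} = \frac{111}{4} \approx 27.75$)
$B{\left(F \right)} = 5 + F$
$R = \frac{14167696}{3721}$ ($R = \left(-62 - - \frac{18}{61}\right)^{2} = \left(-62 + \frac{18}{61}\right)^{2} = \left(- \frac{3764}{61}\right)^{2} = \frac{14167696}{3721} \approx 3807.5$)
$\frac{1}{R} - B{\left(U \right)} = \frac{1}{\frac{14167696}{3721}} - \left(5 + \frac{111}{4}\right) = \frac{3721}{14167696} - \frac{131}{4} = - \frac{463988323}{14167696}$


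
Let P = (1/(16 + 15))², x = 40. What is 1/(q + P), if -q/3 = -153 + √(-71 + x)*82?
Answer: 105974275/481772727979 + 113593083*I*√31/963545455958 ≈ 0.00021997 + 0.00065639*I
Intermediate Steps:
P = 1/961 (P = (1/31)² = 1/961 ≈ 0.0010406)
q = 459 - 246*I*√31 (q = -3*(-153 + √(-71 + 40)*82) = -3*(-153 + √(-31)*82) = -3*(-153 + (I*√31)*82) = -3*(-153 + 82*I*√31) = 459 - 246*I*√31 ≈ 459.0 - 1369.7*I)
1/(q + P) = 1/((459 - 246*I*√31) + 1/961) = 1/(441100/961 - 246*I*√31)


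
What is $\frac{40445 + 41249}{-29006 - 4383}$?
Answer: $- \frac{81694}{33389} \approx -2.4467$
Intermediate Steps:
$\frac{40445 + 41249}{-29006 - 4383} = \frac{81694}{-33389} = 81694 \left(- \frac{1}{33389}\right) = - \frac{81694}{33389}$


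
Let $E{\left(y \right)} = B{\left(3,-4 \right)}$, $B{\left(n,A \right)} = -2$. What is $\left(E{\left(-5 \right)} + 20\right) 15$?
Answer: $270$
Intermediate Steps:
$E{\left(y \right)} = -2$
$\left(E{\left(-5 \right)} + 20\right) 15 = \left(-2 + 20\right) 15 = 18 \cdot 15 = 270$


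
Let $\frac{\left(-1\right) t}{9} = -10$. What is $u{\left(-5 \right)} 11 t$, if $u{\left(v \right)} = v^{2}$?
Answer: $24750$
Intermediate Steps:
$t = 90$ ($t = \left(-9\right) \left(-10\right) = 90$)
$u{\left(-5 \right)} 11 t = \left(-5\right)^{2} \cdot 11 \cdot 90 = 25 \cdot 11 \cdot 90 = 275 \cdot 90 = 24750$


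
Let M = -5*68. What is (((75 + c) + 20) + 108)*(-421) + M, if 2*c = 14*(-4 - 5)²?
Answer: -324510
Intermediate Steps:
M = -340
c = 567 (c = (14*(-4 - 5)²)/2 = (14*(-9)²)/2 = (14*81)/2 = (½)*1134 = 567)
(((75 + c) + 20) + 108)*(-421) + M = (((75 + 567) + 20) + 108)*(-421) - 340 = ((642 + 20) + 108)*(-421) - 340 = (662 + 108)*(-421) - 340 = 770*(-421) - 340 = -324170 - 340 = -324510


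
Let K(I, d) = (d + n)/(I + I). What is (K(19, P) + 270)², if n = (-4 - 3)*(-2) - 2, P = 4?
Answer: 26399044/361 ≈ 73128.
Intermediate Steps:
n = 12 (n = -7*(-2) - 2 = 14 - 2 = 12)
K(I, d) = (12 + d)/(2*I) (K(I, d) = (d + 12)/(I + I) = (12 + d)/((2*I)) = (12 + d)*(1/(2*I)) = (12 + d)/(2*I))
(K(19, P) + 270)² = ((½)*(12 + 4)/19 + 270)² = ((½)*(1/19)*16 + 270)² = (8/19 + 270)² = (5138/19)² = 26399044/361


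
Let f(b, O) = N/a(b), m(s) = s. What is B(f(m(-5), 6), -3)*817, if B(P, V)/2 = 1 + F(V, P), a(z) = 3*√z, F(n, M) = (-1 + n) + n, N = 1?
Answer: -9804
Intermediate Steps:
F(n, M) = -1 + 2*n
f(b, O) = 1/(3*√b)
B(P, V) = 4*V (B(P, V) = 2*(1 + (-1 + 2*V)) = 2*(2*V) = 4*V)
B(f(m(-5), 6), -3)*817 = (4*(-3))*817 = -12*817 = -9804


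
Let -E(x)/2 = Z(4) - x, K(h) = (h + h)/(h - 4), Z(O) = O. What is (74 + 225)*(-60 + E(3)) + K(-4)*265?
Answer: -18273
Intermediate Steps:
K(h) = 2*h/(-4 + h) (K(h) = (2*h)/(-4 + h) = 2*h/(-4 + h))
E(x) = -8 + 2*x (E(x) = -2*(4 - x) = -8 + 2*x)
(74 + 225)*(-60 + E(3)) + K(-4)*265 = (74 + 225)*(-60 + (-8 + 2*3)) + (2*(-4)/(-4 - 4))*265 = 299*(-60 + (-8 + 6)) + (2*(-4)/(-8))*265 = 299*(-60 - 2) + (2*(-4)*(-1/8))*265 = 299*(-62) + 1*265 = -18538 + 265 = -18273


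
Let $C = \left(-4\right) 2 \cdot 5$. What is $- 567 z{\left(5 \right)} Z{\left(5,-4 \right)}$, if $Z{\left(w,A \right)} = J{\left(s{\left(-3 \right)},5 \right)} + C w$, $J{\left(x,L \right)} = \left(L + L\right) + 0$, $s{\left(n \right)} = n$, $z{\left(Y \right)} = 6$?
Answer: $646380$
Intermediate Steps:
$C = -40$ ($C = \left(-8\right) 5 = -40$)
$J{\left(x,L \right)} = 2 L$ ($J{\left(x,L \right)} = 2 L + 0 = 2 L$)
$Z{\left(w,A \right)} = 10 - 40 w$ ($Z{\left(w,A \right)} = 2 \cdot 5 - 40 w = 10 - 40 w$)
$- 567 z{\left(5 \right)} Z{\left(5,-4 \right)} = - 567 \cdot 6 \left(10 - 200\right) = - 567 \cdot 6 \left(-190\right) = \left(-567\right) \left(-1140\right) = 646380$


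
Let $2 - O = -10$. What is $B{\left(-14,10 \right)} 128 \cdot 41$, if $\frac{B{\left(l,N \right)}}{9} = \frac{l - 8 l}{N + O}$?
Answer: $\frac{2314368}{11} \approx 2.104 \cdot 10^{5}$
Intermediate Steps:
$O = 12$ ($O = 2 - -10 = 2 + 10 = 12$)
$B{\left(l,N \right)} = - \frac{63 l}{12 + N}$ ($B{\left(l,N \right)} = 9 \frac{l - 8 l}{N + 12} = 9 \frac{\left(-7\right) l}{12 + N} = 9 \left(- \frac{7 l}{12 + N}\right) = - \frac{63 l}{12 + N}$)
$B{\left(-14,10 \right)} 128 \cdot 41 = \left(-63\right) \left(-14\right) \frac{1}{12 + 10} \cdot 128 \cdot 41 = \left(-63\right) \left(-14\right) \frac{1}{22} \cdot 128 \cdot 41 = \frac{441}{11} \cdot 128 \cdot 41 = \frac{56448}{11} \cdot 41 = \frac{2314368}{11}$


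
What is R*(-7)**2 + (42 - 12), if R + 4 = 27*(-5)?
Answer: -6781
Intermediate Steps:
R = -139 (R = -4 + 27*(-5) = -4 - 135 = -139)
R*(-7)**2 + (42 - 12) = -139*(-7)**2 + (42 - 12) = -139*49 + 30 = -6811 + 30 = -6781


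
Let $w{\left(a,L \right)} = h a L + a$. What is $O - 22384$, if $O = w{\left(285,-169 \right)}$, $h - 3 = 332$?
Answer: $-16157374$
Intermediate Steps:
$h = 335$ ($h = 3 + 332 = 335$)
$w{\left(a,L \right)} = a + 335 L a$ ($w{\left(a,L \right)} = 335 a L + a = 335 L a + a = a + 335 L a$)
$O = -16134990$ ($O = 285 \left(1 + 335 \left(-169\right)\right) = 285 \left(1 - 56615\right) = 285 \left(-56614\right) = -16134990$)
$O - 22384 = -16134990 - 22384 = -16157374$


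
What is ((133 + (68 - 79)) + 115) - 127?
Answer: 110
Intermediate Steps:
((133 + (68 - 79)) + 115) - 127 = ((133 - 11) + 115) - 127 = (122 + 115) - 127 = 237 - 127 = 110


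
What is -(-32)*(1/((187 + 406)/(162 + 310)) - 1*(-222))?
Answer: 4227776/593 ≈ 7129.5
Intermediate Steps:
-(-32)*(1/((187 + 406)/(162 + 310)) - 1*(-222)) = -(-32)*(1/(593/472) + 222) = -(-32)*(472/593 + 222) = -(-32)*132118/593 = -1*(-4227776/593) = 4227776/593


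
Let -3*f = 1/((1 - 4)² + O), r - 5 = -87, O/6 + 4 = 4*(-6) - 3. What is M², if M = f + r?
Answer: 1895818681/281961 ≈ 6723.7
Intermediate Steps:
O = -186 (O = -24 + 6*(4*(-6) - 3) = -24 + 6*(-24 - 3) = -24 + 6*(-27) = -24 - 162 = -186)
r = -82 (r = 5 - 87 = -82)
f = 1/531 (f = -1/(3*((1 - 4)² - 186)) = -1/(3*((-3)² - 186)) = -1/(3*(9 - 186)) = -⅓/(-177) = -⅓*(-1/177) = 1/531 ≈ 0.0018832)
M = -43541/531 (M = 1/531 - 82 = -43541/531 ≈ -81.998)
M² = (-43541/531)² = 1895818681/281961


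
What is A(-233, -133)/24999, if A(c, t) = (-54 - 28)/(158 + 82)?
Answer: -41/2999880 ≈ -1.3667e-5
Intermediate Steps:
A(c, t) = -41/120 (A(c, t) = -82/240 = -82*1/240 = -41/120)
A(-233, -133)/24999 = -41/120/24999 = -41/120*1/24999 = -41/2999880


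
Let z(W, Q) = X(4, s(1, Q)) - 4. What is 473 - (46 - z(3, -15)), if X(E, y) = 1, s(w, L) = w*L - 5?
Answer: 424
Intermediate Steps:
s(w, L) = -5 + L*w (s(w, L) = L*w - 5 = -5 + L*w)
z(W, Q) = -3 (z(W, Q) = 1 - 4 = -3)
473 - (46 - z(3, -15)) = 473 - (46 - 1*(-3)) = 473 - (46 + 3) = 473 - 1*49 = 473 - 49 = 424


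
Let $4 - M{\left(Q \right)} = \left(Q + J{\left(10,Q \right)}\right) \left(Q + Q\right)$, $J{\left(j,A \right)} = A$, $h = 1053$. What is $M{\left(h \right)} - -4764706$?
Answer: $329474$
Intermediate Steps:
$M{\left(Q \right)} = 4 - 4 Q^{2}$ ($M{\left(Q \right)} = 4 - \left(Q + Q\right) \left(Q + Q\right) = 4 - 2 Q 2 Q = 4 - 4 Q^{2}$)
$M{\left(h \right)} - -4764706 = \left(4 - 4 \cdot 1053^{2}\right) - -4764706 = \left(4 - 4435236\right) + 4764706 = -4435232 + 4764706 = 329474$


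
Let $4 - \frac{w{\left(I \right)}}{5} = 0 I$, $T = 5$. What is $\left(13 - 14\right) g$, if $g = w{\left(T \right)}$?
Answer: $-20$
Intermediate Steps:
$w{\left(I \right)} = 20$ ($w{\left(I \right)} = 20 - 5 \cdot 0 I = 20 - 0 = 20 + 0 = 20$)
$g = 20$
$\left(13 - 14\right) g = \left(13 - 14\right) 20 = \left(-1\right) 20 = -20$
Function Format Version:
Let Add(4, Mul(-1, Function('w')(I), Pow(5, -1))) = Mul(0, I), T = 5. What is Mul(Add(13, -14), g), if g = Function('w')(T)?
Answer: -20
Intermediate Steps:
Function('w')(I) = 20 (Function('w')(I) = Add(20, Mul(-5, Mul(0, I))) = Add(20, Mul(-5, 0)) = Add(20, 0) = 20)
g = 20
Mul(Add(13, -14), g) = Mul(Add(13, -14), 20) = Mul(-1, 20) = -20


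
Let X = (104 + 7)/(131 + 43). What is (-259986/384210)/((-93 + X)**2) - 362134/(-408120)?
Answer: 22180428307171991/24999270159910860 ≈ 0.88724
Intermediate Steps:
X = 37/58 (X = 111/174 = 111*(1/174) = 37/58 ≈ 0.63793)
(-259986/384210)/((-93 + X)**2) - 362134/(-408120) = (-259986/384210)/((-93 + 37/58)**2) - 362134/(-408120) = (-259986*1/384210)/((-5357/58)**2) - 362134*(-1/408120) = -43331/(64035*28697449/3364) + 181067/204060 = -43331/64035*3364/28697449 + 181067/204060 = -145765484/1837641146715 + 181067/204060 = 22180428307171991/24999270159910860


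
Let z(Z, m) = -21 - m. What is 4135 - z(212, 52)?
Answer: 4208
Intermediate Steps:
4135 - z(212, 52) = 4135 - (-21 - 1*52) = 4135 - (-21 - 52) = 4135 - 1*(-73) = 4135 + 73 = 4208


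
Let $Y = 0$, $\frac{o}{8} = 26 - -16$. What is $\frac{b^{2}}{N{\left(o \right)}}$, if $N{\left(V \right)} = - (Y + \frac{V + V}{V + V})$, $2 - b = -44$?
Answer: $-2116$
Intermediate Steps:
$b = 46$ ($b = 2 - -44 = 2 + 44 = 46$)
$o = 336$ ($o = 8 \left(26 - -16\right) = 8 \left(26 + 16\right) = 8 \cdot 42 = 336$)
$N{\left(V \right)} = -1$ ($N{\left(V \right)} = - (0 + \frac{V + V}{V + V}) = - (0 + \frac{2 V}{2 V}) = - (0 + 2 V \frac{1}{2 V}) = - (0 + 1) = \left(-1\right) 1 = -1$)
$\frac{b^{2}}{N{\left(o \right)}} = \frac{46^{2}}{-1} = 2116 \left(-1\right) = -2116$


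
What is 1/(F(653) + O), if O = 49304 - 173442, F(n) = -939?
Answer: -1/125077 ≈ -7.9951e-6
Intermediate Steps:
O = -124138
1/(F(653) + O) = 1/(-939 - 124138) = 1/(-125077) = -1/125077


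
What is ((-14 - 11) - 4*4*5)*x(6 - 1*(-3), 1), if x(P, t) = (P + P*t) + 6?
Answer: -2520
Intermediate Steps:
x(P, t) = 6 + P + P*t
((-14 - 11) - 4*4*5)*x(6 - 1*(-3), 1) = ((-14 - 11) - 4*4*5)*(6 + (6 - 1*(-3)) + (6 - 1*(-3))*1) = (-25 - 16*5)*(6 + (6 + 3) + (6 + 3)*1) = (-25 - 80)*(6 + 9 + 9*1) = -105*(6 + 9 + 9) = -105*24 = -2520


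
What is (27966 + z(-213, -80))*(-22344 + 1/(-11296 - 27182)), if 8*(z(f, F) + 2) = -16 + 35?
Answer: -64117757195841/102608 ≈ -6.2488e+8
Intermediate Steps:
z(f, F) = 3/8 (z(f, F) = -2 + (-16 + 35)/8 = -2 + (1/8)*19 = -2 + 19/8 = 3/8)
(27966 + z(-213, -80))*(-22344 + 1/(-11296 - 27182)) = (27966 + 3/8)*(-22344 + 1/(-11296 - 27182)) = 223731*(-22344 + 1/(-38478))/8 = 223731*(-22344 - 1/38478)/8 = (223731/8)*(-859752433/38478) = -64117757195841/102608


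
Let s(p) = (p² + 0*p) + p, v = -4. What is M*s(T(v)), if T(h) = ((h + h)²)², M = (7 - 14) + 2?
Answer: -83906560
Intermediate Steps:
M = -5 (M = -7 + 2 = -5)
T(h) = 16*h⁴ (T(h) = ((2*h)²)² = (4*h²)² = 16*h⁴)
s(p) = p + p² (s(p) = (p² + 0) + p = p² + p = p + p²)
M*s(T(v)) = -5*16*(-4)⁴*(1 + 16*(-4)⁴) = -5*16*256*(1 + 16*256) = -20480*(1 + 4096) = -20480*4097 = -5*16781312 = -83906560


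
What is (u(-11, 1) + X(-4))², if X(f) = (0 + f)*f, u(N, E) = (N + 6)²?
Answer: 1681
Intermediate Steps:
u(N, E) = (6 + N)²
X(f) = f² (X(f) = f*f = f²)
(u(-11, 1) + X(-4))² = ((6 - 11)² + (-4)²)² = ((-5)² + 16)² = (25 + 16)² = 41² = 1681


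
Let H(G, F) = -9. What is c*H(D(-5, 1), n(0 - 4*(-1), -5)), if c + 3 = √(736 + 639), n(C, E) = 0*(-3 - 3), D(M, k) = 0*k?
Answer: 27 - 45*√55 ≈ -306.73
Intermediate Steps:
D(M, k) = 0
n(C, E) = 0 (n(C, E) = 0*(-6) = 0)
c = -3 + 5*√55 (c = -3 + √(736 + 639) = -3 + √1375 = -3 + 5*√55 ≈ 34.081)
c*H(D(-5, 1), n(0 - 4*(-1), -5)) = (-3 + 5*√55)*(-9) = 27 - 45*√55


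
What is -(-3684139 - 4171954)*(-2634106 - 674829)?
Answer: -25995301090955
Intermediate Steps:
-(-3684139 - 4171954)*(-2634106 - 674829) = -(-7856093)*(-3308935) = -1*25995301090955 = -25995301090955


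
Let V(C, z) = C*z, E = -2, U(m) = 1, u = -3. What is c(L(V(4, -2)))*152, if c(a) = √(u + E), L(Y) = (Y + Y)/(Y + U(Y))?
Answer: 152*I*√5 ≈ 339.88*I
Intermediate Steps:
L(Y) = 2*Y/(1 + Y) (L(Y) = (Y + Y)/(Y + 1) = (2*Y)/(1 + Y) = 2*Y/(1 + Y))
c(a) = I*√5 (c(a) = √(-3 - 2) = √(-5) = I*√5)
c(L(V(4, -2)))*152 = (I*√5)*152 = 152*I*√5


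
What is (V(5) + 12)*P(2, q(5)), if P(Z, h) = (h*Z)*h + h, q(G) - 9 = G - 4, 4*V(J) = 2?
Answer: 2625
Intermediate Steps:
V(J) = 1/2 (V(J) = (1/4)*2 = 1/2)
q(G) = 5 + G (q(G) = 9 + (G - 4) = 9 + (-4 + G) = 5 + G)
P(Z, h) = h + Z*h**2 (P(Z, h) = (Z*h)*h + h = Z*h**2 + h = h + Z*h**2)
(V(5) + 12)*P(2, q(5)) = (1/2 + 12)*((5 + 5)*(1 + 2*(5 + 5))) = 25*(10*(1 + 2*10))/2 = 25*(10*(1 + 20))/2 = 25*(10*21)/2 = (25/2)*210 = 2625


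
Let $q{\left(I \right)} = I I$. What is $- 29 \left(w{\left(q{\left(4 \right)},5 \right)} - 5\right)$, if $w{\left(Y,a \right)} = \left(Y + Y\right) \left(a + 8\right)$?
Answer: $-11919$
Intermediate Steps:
$q{\left(I \right)} = I^{2}$
$w{\left(Y,a \right)} = 2 Y \left(8 + a\right)$
$- 29 \left(w{\left(q{\left(4 \right)},5 \right)} - 5\right) = - 29 \left(2 \cdot 4^{2} \left(8 + 5\right) - 5\right) = - 29 \left(2 \cdot 16 \cdot 13 - 5\right) = - 29 \left(416 - 5\right) = \left(-29\right) 411 = -11919$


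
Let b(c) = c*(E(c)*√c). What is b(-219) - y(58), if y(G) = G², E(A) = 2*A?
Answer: -3364 + 95922*I*√219 ≈ -3364.0 + 1.4195e+6*I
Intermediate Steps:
b(c) = 2*c^(5/2) (b(c) = c*((2*c)*√c) = c*(2*c^(3/2)) = 2*c^(5/2))
b(-219) - y(58) = 2*(-219)^(5/2) - 1*58² = 2*(47961*I*√219) - 1*3364 = 95922*I*√219 - 3364 = -3364 + 95922*I*√219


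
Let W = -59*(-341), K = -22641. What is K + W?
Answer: -2522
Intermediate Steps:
W = 20119
K + W = -22641 + 20119 = -2522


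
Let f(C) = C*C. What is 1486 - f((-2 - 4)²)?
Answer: 190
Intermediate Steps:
f(C) = C²
1486 - f((-2 - 4)²) = 1486 - ((-2 - 4)²)² = 1486 - ((-6)²)² = 1486 - 1*36² = 1486 - 1*1296 = 1486 - 1296 = 190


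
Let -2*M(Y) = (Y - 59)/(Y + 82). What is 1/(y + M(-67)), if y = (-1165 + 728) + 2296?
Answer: 5/9316 ≈ 0.00053671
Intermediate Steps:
M(Y) = -(-59 + Y)/(2*(82 + Y)) (M(Y) = -(Y - 59)/(2*(Y + 82)) = -(-59 + Y)/(2*(82 + Y)))
y = 1859 (y = -437 + 2296 = 1859)
1/(y + M(-67)) = 1/(1859 + (59 - 1*(-67))/(2*(82 - 67))) = 1/(1859 + (1/2)*(59 + 67)/15) = 1/(1859 + (1/2)*(1/15)*126) = 1/(1859 + 21/5) = 1/(9316/5) = 5/9316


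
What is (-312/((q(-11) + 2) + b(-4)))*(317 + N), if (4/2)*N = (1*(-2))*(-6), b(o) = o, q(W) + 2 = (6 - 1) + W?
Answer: 50388/5 ≈ 10078.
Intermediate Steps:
q(W) = 3 + W (q(W) = -2 + ((6 - 1) + W) = -2 + (5 + W) = 3 + W)
N = 6 (N = ((1*(-2))*(-6))/2 = (-2*(-6))/2 = (½)*12 = 6)
(-312/((q(-11) + 2) + b(-4)))*(317 + N) = (-312/(((3 - 11) + 2) - 4))*(317 + 6) = -312/((-8 + 2) - 4)*323 = -312/(-6 - 4)*323 = -312/(-10)*323 = -312*(-⅒)*323 = (156/5)*323 = 50388/5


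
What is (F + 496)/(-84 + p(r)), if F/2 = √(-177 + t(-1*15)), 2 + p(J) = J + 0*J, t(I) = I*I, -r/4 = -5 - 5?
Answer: -248/23 - 4*√3/23 ≈ -11.084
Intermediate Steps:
r = 40 (r = -4*(-5 - 5) = -4*(-10) = 40)
t(I) = I²
p(J) = -2 + J (p(J) = -2 + (J + 0*J) = -2 + (J + 0) = -2 + J)
F = 8*√3 (F = 2*√(-177 + (-1*15)²) = 2*√(-177 + (-15)²) = 2*√(-177 + 225) = 2*√48 = 2*(4*√3) = 8*√3 ≈ 13.856)
(F + 496)/(-84 + p(r)) = (8*√3 + 496)/(-84 + (-2 + 40)) = (496 + 8*√3)/(-84 + 38) = (496 + 8*√3)/(-46) = (496 + 8*√3)*(-1/46) = -248/23 - 4*√3/23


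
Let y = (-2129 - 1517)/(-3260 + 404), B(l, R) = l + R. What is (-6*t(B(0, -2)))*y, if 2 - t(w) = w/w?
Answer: -1823/238 ≈ -7.6597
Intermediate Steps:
B(l, R) = R + l
t(w) = 1 (t(w) = 2 - w/w = 2 - 1*1 = 2 - 1 = 1)
y = 1823/1428 (y = -3646/(-2856) = -3646*(-1/2856) = 1823/1428 ≈ 1.2766)
(-6*t(B(0, -2)))*y = -6*1*(1823/1428) = -6*1823/1428 = -1823/238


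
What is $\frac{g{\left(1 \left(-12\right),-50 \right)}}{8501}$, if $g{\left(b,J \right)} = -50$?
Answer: $- \frac{50}{8501} \approx -0.0058817$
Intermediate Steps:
$\frac{g{\left(1 \left(-12\right),-50 \right)}}{8501} = - \frac{50}{8501}$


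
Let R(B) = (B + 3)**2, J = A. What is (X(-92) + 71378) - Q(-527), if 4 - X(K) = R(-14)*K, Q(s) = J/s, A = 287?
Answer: 43485165/527 ≈ 82515.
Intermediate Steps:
J = 287
R(B) = (3 + B)**2
Q(s) = 287/s
X(K) = 4 - 121*K (X(K) = 4 - (3 - 14)**2*K = 4 - (-11)**2*K = 4 - 121*K)
(X(-92) + 71378) - Q(-527) = ((4 - 121*(-92)) + 71378) - 287/(-527) = ((4 + 11132) + 71378) - 287*(-1)/527 = (11136 + 71378) - 1*(-287/527) = 82514 + 287/527 = 43485165/527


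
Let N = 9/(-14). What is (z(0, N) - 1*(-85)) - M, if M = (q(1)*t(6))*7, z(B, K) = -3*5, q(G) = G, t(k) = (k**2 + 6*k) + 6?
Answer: -476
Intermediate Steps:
N = -9/14 (N = 9*(-1/14) = -9/14 ≈ -0.64286)
t(k) = 6 + k**2 + 6*k
z(B, K) = -15
M = 546 (M = (1*(6 + 6**2 + 6*6))*7 = (1*(6 + 36 + 36))*7 = (1*78)*7 = 78*7 = 546)
(z(0, N) - 1*(-85)) - M = (-15 - 1*(-85)) - 1*546 = (-15 + 85) - 546 = 70 - 546 = -476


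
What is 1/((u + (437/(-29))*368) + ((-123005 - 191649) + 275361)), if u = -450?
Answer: -29/1313363 ≈ -2.2081e-5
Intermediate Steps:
1/((u + (437/(-29))*368) + ((-123005 - 191649) + 275361)) = 1/((-450 + (437/(-29))*368) + ((-123005 - 191649) + 275361)) = 1/((-450 + (437*(-1/29))*368) + (-314654 + 275361)) = 1/((-450 - 437/29*368) - 39293) = 1/((-450 - 160816/29) - 39293) = 1/(-173866/29 - 39293) = 1/(-1313363/29) = -29/1313363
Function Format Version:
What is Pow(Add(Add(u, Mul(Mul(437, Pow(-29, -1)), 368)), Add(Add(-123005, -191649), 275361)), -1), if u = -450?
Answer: Rational(-29, 1313363) ≈ -2.2081e-5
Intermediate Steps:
Pow(Add(Add(u, Mul(Mul(437, Pow(-29, -1)), 368)), Add(Add(-123005, -191649), 275361)), -1) = Pow(Add(Add(-450, Mul(Mul(437, Pow(-29, -1)), 368)), Add(Add(-123005, -191649), 275361)), -1) = Pow(Add(Add(-450, Mul(Mul(437, Rational(-1, 29)), 368)), Add(-314654, 275361)), -1) = Pow(Add(Add(-450, Mul(Rational(-437, 29), 368)), -39293), -1) = Pow(Add(Add(-450, Rational(-160816, 29)), -39293), -1) = Pow(Add(Rational(-173866, 29), -39293), -1) = Pow(Rational(-1313363, 29), -1) = Rational(-29, 1313363)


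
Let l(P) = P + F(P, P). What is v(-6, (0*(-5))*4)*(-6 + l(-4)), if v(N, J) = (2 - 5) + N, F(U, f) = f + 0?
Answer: 126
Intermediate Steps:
F(U, f) = f
l(P) = 2*P (l(P) = P + P = 2*P)
v(N, J) = -3 + N
v(-6, (0*(-5))*4)*(-6 + l(-4)) = (-3 - 6)*(-6 + 2*(-4)) = -9*(-6 - 8) = -9*(-14) = 126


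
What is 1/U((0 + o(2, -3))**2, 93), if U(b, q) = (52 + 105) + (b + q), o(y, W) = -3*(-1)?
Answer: 1/259 ≈ 0.0038610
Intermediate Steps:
o(y, W) = 3
U(b, q) = 157 + b + q (U(b, q) = 157 + (b + q) = 157 + b + q)
1/U((0 + o(2, -3))**2, 93) = 1/(157 + (0 + 3)**2 + 93) = 1/(157 + 3**2 + 93) = 1/(157 + 9 + 93) = 1/259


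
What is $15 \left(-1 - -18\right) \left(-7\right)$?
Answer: $-1785$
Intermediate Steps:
$15 \left(-1 - -18\right) \left(-7\right) = 15 \left(-1 + 18\right) \left(-7\right) = 15 \cdot 17 \left(-7\right) = 255 \left(-7\right) = -1785$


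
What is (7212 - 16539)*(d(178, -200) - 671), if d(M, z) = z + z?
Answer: 9989217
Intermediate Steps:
d(M, z) = 2*z
(7212 - 16539)*(d(178, -200) - 671) = (7212 - 16539)*(2*(-200) - 671) = -9327*(-400 - 671) = -9327*(-1071) = 9989217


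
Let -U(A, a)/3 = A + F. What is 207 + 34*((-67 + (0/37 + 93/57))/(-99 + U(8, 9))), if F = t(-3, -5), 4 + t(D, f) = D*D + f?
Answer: 175329/779 ≈ 225.07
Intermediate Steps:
t(D, f) = -4 + f + D² (t(D, f) = -4 + (D*D + f) = -4 + (D² + f) = -4 + (f + D²) = -4 + f + D²)
F = 0 (F = -4 - 5 + (-3)² = -4 - 5 + 9 = 0)
U(A, a) = -3*A (U(A, a) = -3*(A + 0) = -3*A)
207 + 34*((-67 + (0/37 + 93/57))/(-99 + U(8, 9))) = 207 + 34*((-67 + (0/37 + 93/57))/(-99 - 3*8)) = 207 + 34*((-67 + (0*(1/37) + 93*(1/57)))/(-99 - 24)) = 207 + 34*((-67 + (0 + 31/19))/(-123)) = 207 + 34*((-67 + 31/19)*(-1/123)) = 207 + 34*(-1242/19*(-1/123)) = 207 + 34*(414/779) = 207 + 14076/779 = 175329/779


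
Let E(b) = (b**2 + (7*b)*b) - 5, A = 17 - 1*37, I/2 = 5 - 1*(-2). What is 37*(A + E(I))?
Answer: 57091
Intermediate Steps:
I = 14 (I = 2*(5 - 1*(-2)) = 2*(5 + 2) = 2*7 = 14)
A = -20 (A = 17 - 37 = -20)
E(b) = -5 + 8*b**2 (E(b) = (b**2 + 7*b**2) - 5 = 8*b**2 - 5 = -5 + 8*b**2)
37*(A + E(I)) = 37*(-20 + (-5 + 8*14**2)) = 37*(-20 + (-5 + 8*196)) = 37*(-20 + (-5 + 1568)) = 37*(-20 + 1563) = 37*1543 = 57091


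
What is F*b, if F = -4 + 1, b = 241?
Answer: -723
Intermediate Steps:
F = -3
F*b = -3*241 = -723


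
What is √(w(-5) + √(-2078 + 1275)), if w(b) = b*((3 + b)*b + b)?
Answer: √(-25 + I*√803) ≈ 2.5287 + 5.6031*I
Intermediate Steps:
w(b) = b*(b + b*(3 + b)) (w(b) = b*(b*(3 + b) + b) = b*(b + b*(3 + b)))
√(w(-5) + √(-2078 + 1275)) = √((-5)²*(4 - 5) + √(-2078 + 1275)) = √(25*(-1) + √(-803)) = √(-25 + I*√803)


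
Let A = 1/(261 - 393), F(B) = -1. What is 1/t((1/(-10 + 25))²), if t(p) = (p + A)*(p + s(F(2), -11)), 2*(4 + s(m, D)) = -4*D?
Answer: -2227500/125581 ≈ -17.738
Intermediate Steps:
s(m, D) = -4 - 2*D (s(m, D) = -4 + (-4*D)/2 = -4 - 2*D)
A = -1/132 (A = 1/(-132) = -1/132 ≈ -0.0075758)
t(p) = (18 + p)*(-1/132 + p) (t(p) = (p - 1/132)*(p + (-4 - 2*(-11))) = (-1/132 + p)*(p + (-4 + 22)) = (-1/132 + p)*(p + 18) = (-1/132 + p)*(18 + p) = (18 + p)*(-1/132 + p))
1/t((1/(-10 + 25))²) = 1/(-3/22 + ((1/(-10 + 25))²)² + 2375*(1/(-10 + 25))²/132) = 1/(-3/22 + ((1/15)²)² + 2375*(1/15)²/132) = 1/(-3/22 + (1/225)² + (2375/132)*(1/225)) = 1/(-3/22 + 1/50625 + 95/1188) = 1/(-125581/2227500) = -2227500/125581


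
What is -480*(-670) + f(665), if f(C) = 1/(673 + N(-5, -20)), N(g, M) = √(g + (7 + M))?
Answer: 145667755873/452947 - 3*I*√2/452947 ≈ 3.216e+5 - 9.3667e-6*I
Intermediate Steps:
N(g, M) = √(7 + M + g)
f(C) = 1/(673 + 3*I*√2) (f(C) = 1/(673 + √(7 - 20 - 5)) = 1/(673 + √(-18)) = 1/(673 + 3*I*√2))
-480*(-670) + f(665) = -480*(-670) + (673/452947 - 3*I*√2/452947) = 321600 + (673/452947 - 3*I*√2/452947) = 145667755873/452947 - 3*I*√2/452947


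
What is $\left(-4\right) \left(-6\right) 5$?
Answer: $120$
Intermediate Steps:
$\left(-4\right) \left(-6\right) 5 = 24 \cdot 5 = 120$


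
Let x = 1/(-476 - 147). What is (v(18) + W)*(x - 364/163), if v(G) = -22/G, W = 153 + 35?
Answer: -42386415/101549 ≈ -417.40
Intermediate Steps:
W = 188
x = -1/623 (x = 1/(-623) = -1/623 ≈ -0.0016051)
(v(18) + W)*(x - 364/163) = (-22/18 + 188)*(-1/623 - 364/163) = (-22*1/18 + 188)*(-1/623 - 364*1/163) = (-11/9 + 188)*(-1/623 - 364/163) = (1681/9)*(-226935/101549) = -42386415/101549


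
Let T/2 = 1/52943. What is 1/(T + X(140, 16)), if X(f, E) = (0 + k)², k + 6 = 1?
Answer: 52943/1323577 ≈ 0.040000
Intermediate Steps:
k = -5 (k = -6 + 1 = -5)
X(f, E) = 25 (X(f, E) = (0 - 5)² = (-5)² = 25)
T = 2/52943 ≈ 3.7776e-5
1/(T + X(140, 16)) = 1/(2/52943 + 25) = 1/(1323577/52943) = 52943/1323577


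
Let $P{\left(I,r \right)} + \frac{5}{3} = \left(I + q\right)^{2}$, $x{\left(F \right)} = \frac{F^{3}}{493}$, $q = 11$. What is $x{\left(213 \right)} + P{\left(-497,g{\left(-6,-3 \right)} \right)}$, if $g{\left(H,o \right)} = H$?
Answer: $\frac{378322210}{1479} \approx 2.558 \cdot 10^{5}$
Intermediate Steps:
$x{\left(F \right)} = \frac{F^{3}}{493}$ ($x{\left(F \right)} = F^{3} \cdot \frac{1}{493} = \frac{F^{3}}{493}$)
$P{\left(I,r \right)} = - \frac{5}{3} + \left(11 + I\right)^{2}$ ($P{\left(I,r \right)} = - \frac{5}{3} + \left(I + 11\right)^{2} = - \frac{5}{3} + \left(11 + I\right)^{2}$)
$x{\left(213 \right)} + P{\left(-497,g{\left(-6,-3 \right)} \right)} = \frac{213^{3}}{493} - \left(\frac{5}{3} - \left(11 - 497\right)^{2}\right) = \frac{1}{493} \cdot 9663597 - \left(\frac{5}{3} - \left(-486\right)^{2}\right) = \frac{9663597}{493} + \left(- \frac{5}{3} + 236196\right) = \frac{9663597}{493} + \frac{708583}{3} = \frac{378322210}{1479}$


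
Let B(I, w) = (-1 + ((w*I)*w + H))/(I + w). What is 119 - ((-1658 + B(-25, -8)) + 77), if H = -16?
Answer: 1651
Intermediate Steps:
B(I, w) = (-17 + I*w**2)/(I + w) (B(I, w) = (-1 + ((w*I)*w - 16))/(I + w) = (-1 + ((I*w)*w - 16))/(I + w) = (-1 + (I*w**2 - 16))/(I + w) = (-1 + (-16 + I*w**2))/(I + w) = (-17 + I*w**2)/(I + w))
119 - ((-1658 + B(-25, -8)) + 77) = 119 - ((-1658 + (-17 - 25*(-8)**2)/(-25 - 8)) + 77) = 119 - ((-1658 + (-17 - 25*64)/(-33)) + 77) = 119 - ((-1658 - (-17 - 1600)/33) + 77) = 119 - ((-1658 - 1/33*(-1617)) + 77) = 119 - ((-1658 + 49) + 77) = 119 - (-1609 + 77) = 119 - 1*(-1532) = 119 + 1532 = 1651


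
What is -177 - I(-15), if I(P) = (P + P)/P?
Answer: -179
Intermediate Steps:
I(P) = 2 (I(P) = (2*P)/P = 2)
-177 - I(-15) = -177 - 1*2 = -177 - 2 = -179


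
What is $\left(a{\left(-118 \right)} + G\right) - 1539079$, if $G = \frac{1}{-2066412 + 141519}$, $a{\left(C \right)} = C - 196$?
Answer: $- \frac{2963166809950}{1924893} \approx -1.5394 \cdot 10^{6}$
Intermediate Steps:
$a{\left(C \right)} = -196 + C$
$G = - \frac{1}{1924893}$ ($G = \frac{1}{-1924893} = - \frac{1}{1924893} \approx -5.1951 \cdot 10^{-7}$)
$\left(a{\left(-118 \right)} + G\right) - 1539079 = \left(\left(-196 - 118\right) - \frac{1}{1924893}\right) - 1539079 = \left(-314 - \frac{1}{1924893}\right) - 1539079 = - \frac{604416403}{1924893} - 1539079 = - \frac{2963166809950}{1924893}$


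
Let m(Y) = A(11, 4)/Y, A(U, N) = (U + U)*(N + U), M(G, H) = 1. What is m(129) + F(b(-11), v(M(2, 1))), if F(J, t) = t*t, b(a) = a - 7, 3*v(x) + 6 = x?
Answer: 2065/387 ≈ 5.3359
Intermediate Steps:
v(x) = -2 + x/3
b(a) = -7 + a
A(U, N) = 2*U*(N + U) (A(U, N) = (2*U)*(N + U) = 2*U*(N + U))
F(J, t) = t²
m(Y) = 330/Y (m(Y) = (2*11*(4 + 11))/Y = (2*11*15)/Y = 330/Y)
m(129) + F(b(-11), v(M(2, 1))) = 330/129 + (-2 + (⅓)*1)² = 330*(1/129) + (-2 + ⅓)² = 110/43 + (-5/3)² = 110/43 + 25/9 = 2065/387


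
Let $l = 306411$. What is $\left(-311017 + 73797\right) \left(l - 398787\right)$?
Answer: $21913434720$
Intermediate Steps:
$\left(-311017 + 73797\right) \left(l - 398787\right) = \left(-311017 + 73797\right) \left(306411 - 398787\right) = \left(-237220\right) \left(-92376\right) = 21913434720$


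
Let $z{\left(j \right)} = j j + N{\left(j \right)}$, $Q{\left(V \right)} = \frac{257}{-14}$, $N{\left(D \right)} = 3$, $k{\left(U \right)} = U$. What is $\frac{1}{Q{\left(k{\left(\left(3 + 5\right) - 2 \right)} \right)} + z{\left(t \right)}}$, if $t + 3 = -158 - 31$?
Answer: $\frac{14}{515881} \approx 2.7138 \cdot 10^{-5}$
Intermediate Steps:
$t = -192$ ($t = -3 - 189 = -192$)
$Q{\left(V \right)} = - \frac{257}{14}$ ($Q{\left(V \right)} = 257 \left(- \frac{1}{14}\right) = - \frac{257}{14}$)
$z{\left(j \right)} = 3 + j^{2}$ ($z{\left(j \right)} = j j + 3 = j^{2} + 3 = 3 + j^{2}$)
$\frac{1}{Q{\left(k{\left(\left(3 + 5\right) - 2 \right)} \right)} + z{\left(t \right)}} = \frac{1}{- \frac{257}{14} + \left(3 + \left(-192\right)^{2}\right)} = \frac{1}{- \frac{257}{14} + \left(3 + 36864\right)} = \frac{1}{- \frac{257}{14} + 36867} = \frac{1}{\frac{515881}{14}} = \frac{14}{515881}$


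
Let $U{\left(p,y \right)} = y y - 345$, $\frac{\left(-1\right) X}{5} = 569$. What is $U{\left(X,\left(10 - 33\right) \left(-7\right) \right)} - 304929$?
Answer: $-279353$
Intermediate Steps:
$X = -2845$ ($X = \left(-5\right) 569 = -2845$)
$U{\left(p,y \right)} = -345 + y^{2}$ ($U{\left(p,y \right)} = y^{2} - 345 = -345 + y^{2}$)
$U{\left(X,\left(10 - 33\right) \left(-7\right) \right)} - 304929 = \left(-345 + \left(\left(10 - 33\right) \left(-7\right)\right)^{2}\right) - 304929 = \left(-345 + \left(\left(-23\right) \left(-7\right)\right)^{2}\right) - 304929 = \left(-345 + 161^{2}\right) - 304929 = \left(-345 + 25921\right) - 304929 = 25576 - 304929 = -279353$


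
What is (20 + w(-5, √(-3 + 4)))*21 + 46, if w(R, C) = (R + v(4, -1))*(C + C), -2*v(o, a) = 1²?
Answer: 235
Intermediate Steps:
v(o, a) = -½ (v(o, a) = -½*1² = -½*1 = -½)
w(R, C) = 2*C*(-½ + R) (w(R, C) = (R - ½)*(C + C) = (-½ + R)*(2*C) = 2*C*(-½ + R))
(20 + w(-5, √(-3 + 4)))*21 + 46 = (20 + √(-3 + 4)*(-1 + 2*(-5)))*21 + 46 = (20 + √1*(-1 - 10))*21 + 46 = (20 + 1*(-11))*21 + 46 = (20 - 11)*21 + 46 = 9*21 + 46 = 189 + 46 = 235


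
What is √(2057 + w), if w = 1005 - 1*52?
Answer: √3010 ≈ 54.863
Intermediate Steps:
w = 953 (w = 1005 - 52 = 953)
√(2057 + w) = √(2057 + 953) = √3010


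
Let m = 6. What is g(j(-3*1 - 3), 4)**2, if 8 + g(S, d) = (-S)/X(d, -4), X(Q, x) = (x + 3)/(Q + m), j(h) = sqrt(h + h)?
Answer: -1136 - 320*I*sqrt(3) ≈ -1136.0 - 554.26*I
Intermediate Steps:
j(h) = sqrt(2)*sqrt(h) (j(h) = sqrt(2*h) = sqrt(2)*sqrt(h))
X(Q, x) = (3 + x)/(6 + Q) (X(Q, x) = (x + 3)/(Q + 6) = (3 + x)/(6 + Q))
g(S, d) = -8 - S*(-6 - d) (g(S, d) = -8 + (-S)/(((3 - 4)/(6 + d))) = -8 + (-S)/((-1/(6 + d))) = -8 + (-S)*(-6 - d) = -8 - S*(-6 - d))
g(j(-3*1 - 3), 4)**2 = (-8 + 6*(sqrt(2)*sqrt(-3*1 - 3)) + (sqrt(2)*sqrt(-3*1 - 3))*4)**2 = (-8 + 6*(sqrt(2)*sqrt(-3 - 3)) + (sqrt(2)*sqrt(-3 - 3))*4)**2 = (-8 + 6*(sqrt(2)*sqrt(-6)) + (sqrt(2)*sqrt(-6))*4)**2 = (-8 + 6*(sqrt(2)*(I*sqrt(6))) + (sqrt(2)*(I*sqrt(6)))*4)**2 = (-8 + 6*(2*I*sqrt(3)) + (2*I*sqrt(3))*4)**2 = (-8 + 12*I*sqrt(3) + 8*I*sqrt(3))**2 = (-8 + 20*I*sqrt(3))**2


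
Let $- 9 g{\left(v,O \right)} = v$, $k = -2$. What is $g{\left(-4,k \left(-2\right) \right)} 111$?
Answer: $\frac{148}{3} \approx 49.333$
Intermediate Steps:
$g{\left(v,O \right)} = - \frac{v}{9}$
$g{\left(-4,k \left(-2\right) \right)} 111 = \left(- \frac{1}{9}\right) \left(-4\right) 111 = \frac{4}{9} \cdot 111 = \frac{148}{3}$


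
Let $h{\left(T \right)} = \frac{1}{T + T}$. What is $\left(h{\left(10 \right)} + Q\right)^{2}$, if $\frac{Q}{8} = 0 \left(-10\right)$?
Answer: $\frac{1}{400} \approx 0.0025$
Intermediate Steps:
$h{\left(T \right)} = \frac{1}{2 T}$
$Q = 0$ ($Q = 8 \cdot 0 \left(-10\right) = 8 \cdot 0 = 0$)
$\left(h{\left(10 \right)} + Q\right)^{2} = \left(\frac{1}{2 \cdot 10} + 0\right)^{2} = \left(\frac{1}{2} \cdot \frac{1}{10} + 0\right)^{2} = \left(\frac{1}{20} + 0\right)^{2} = \left(\frac{1}{20}\right)^{2} = \frac{1}{400}$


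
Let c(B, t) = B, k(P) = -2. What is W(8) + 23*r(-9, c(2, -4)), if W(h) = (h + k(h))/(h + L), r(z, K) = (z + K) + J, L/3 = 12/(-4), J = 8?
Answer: 17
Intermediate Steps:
L = -9 (L = 3*(12/(-4)) = 3*(12*(-¼)) = 3*(-3) = -9)
r(z, K) = 8 + K + z (r(z, K) = (z + K) + 8 = (K + z) + 8 = 8 + K + z)
W(h) = (-2 + h)/(-9 + h) (W(h) = (h - 2)/(h - 9) = (-2 + h)/(-9 + h))
W(8) + 23*r(-9, c(2, -4)) = (-2 + 8)/(-9 + 8) + 23*(8 + 2 - 9) = 6/(-1) + 23*1 = -1*6 + 23 = -6 + 23 = 17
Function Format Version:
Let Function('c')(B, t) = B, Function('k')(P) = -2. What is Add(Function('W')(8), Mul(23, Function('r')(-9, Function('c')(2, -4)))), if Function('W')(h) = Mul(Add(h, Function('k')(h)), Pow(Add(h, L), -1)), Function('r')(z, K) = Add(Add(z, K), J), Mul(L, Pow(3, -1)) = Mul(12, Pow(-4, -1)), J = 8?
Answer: 17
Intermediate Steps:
L = -9 (L = Mul(3, Mul(12, Pow(-4, -1))) = Mul(3, Mul(12, Rational(-1, 4))) = Mul(3, -3) = -9)
Function('r')(z, K) = Add(8, K, z) (Function('r')(z, K) = Add(Add(z, K), 8) = Add(Add(K, z), 8) = Add(8, K, z))
Function('W')(h) = Mul(Pow(Add(-9, h), -1), Add(-2, h)) (Function('W')(h) = Mul(Add(h, -2), Pow(Add(h, -9), -1)) = Mul(Add(-2, h), Pow(Add(-9, h), -1)) = Mul(Pow(Add(-9, h), -1), Add(-2, h)))
Add(Function('W')(8), Mul(23, Function('r')(-9, Function('c')(2, -4)))) = Add(Mul(Pow(Add(-9, 8), -1), Add(-2, 8)), Mul(23, Add(8, 2, -9))) = Add(Mul(Pow(-1, -1), 6), Mul(23, 1)) = Add(Mul(-1, 6), 23) = Add(-6, 23) = 17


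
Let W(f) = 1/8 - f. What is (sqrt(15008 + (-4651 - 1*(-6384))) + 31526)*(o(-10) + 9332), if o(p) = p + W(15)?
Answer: 1173665691/4 + 74457*sqrt(16741)/8 ≈ 2.9462e+8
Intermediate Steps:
W(f) = 1/8 - f
o(p) = -119/8 + p (o(p) = p + (1/8 - 1*15) = p + (1/8 - 15) = p - 119/8 = -119/8 + p)
(sqrt(15008 + (-4651 - 1*(-6384))) + 31526)*(o(-10) + 9332) = (sqrt(15008 + (-4651 - 1*(-6384))) + 31526)*((-119/8 - 10) + 9332) = (sqrt(15008 + (-4651 + 6384)) + 31526)*(-199/8 + 9332) = (sqrt(15008 + 1733) + 31526)*(74457/8) = (sqrt(16741) + 31526)*(74457/8) = (31526 + sqrt(16741))*(74457/8) = 1173665691/4 + 74457*sqrt(16741)/8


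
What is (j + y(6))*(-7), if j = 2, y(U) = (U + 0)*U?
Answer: -266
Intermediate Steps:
y(U) = U² (y(U) = U*U = U²)
(j + y(6))*(-7) = (2 + 6²)*(-7) = (2 + 36)*(-7) = 38*(-7) = -266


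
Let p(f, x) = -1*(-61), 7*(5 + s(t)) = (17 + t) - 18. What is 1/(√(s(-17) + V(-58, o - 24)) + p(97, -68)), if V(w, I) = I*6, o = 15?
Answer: 427/26478 - I*√3017/26478 ≈ 0.016127 - 0.0020744*I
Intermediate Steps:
V(w, I) = 6*I
s(t) = -36/7 + t/7 (s(t) = -5 + ((17 + t) - 18)/7 = -5 + (-1 + t)/7 = -5 + (-⅐ + t/7) = -36/7 + t/7)
p(f, x) = 61
1/(√(s(-17) + V(-58, o - 24)) + p(97, -68)) = 1/(√((-36/7 + (⅐)*(-17)) + 6*(15 - 24)) + 61) = 1/(√((-36/7 - 17/7) + 6*(-9)) + 61) = 1/(√(-53/7 - 54) + 61) = 1/(√(-431/7) + 61) = 1/(I*√3017/7 + 61) = 1/(61 + I*√3017/7)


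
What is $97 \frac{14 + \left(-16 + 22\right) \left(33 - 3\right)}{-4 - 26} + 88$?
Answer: $- \frac{8089}{15} \approx -539.27$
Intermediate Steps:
$97 \frac{14 + \left(-16 + 22\right) \left(33 - 3\right)}{-4 - 26} + 88 = 97 \frac{14 + 6 \cdot 30}{-30} + 88 = 97 \left(14 + 180\right) \left(- \frac{1}{30}\right) + 88 = 97 \cdot 194 \left(- \frac{1}{30}\right) + 88 = 97 \left(- \frac{97}{15}\right) + 88 = - \frac{9409}{15} + 88 = - \frac{8089}{15}$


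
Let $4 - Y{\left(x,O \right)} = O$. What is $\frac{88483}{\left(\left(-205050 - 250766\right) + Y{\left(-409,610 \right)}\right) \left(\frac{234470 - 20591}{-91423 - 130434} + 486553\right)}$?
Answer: $- \frac{19630572931}{49268461398619724} \approx -3.9844 \cdot 10^{-7}$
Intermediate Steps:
$Y{\left(x,O \right)} = 4 - O$
$\frac{88483}{\left(\left(-205050 - 250766\right) + Y{\left(-409,610 \right)}\right) \left(\frac{234470 - 20591}{-91423 - 130434} + 486553\right)} = \frac{88483}{\left(\left(-205050 - 250766\right) + \left(4 - 610\right)\right) \left(\frac{234470 - 20591}{-91423 - 130434} + 486553\right)} = \frac{88483}{\left(-455816 + \left(4 - 610\right)\right) \left(\frac{213879}{-221857} + 486553\right)} = \frac{88483}{\left(-455816 - 606\right) \left(213879 \left(- \frac{1}{221857}\right) + 486553\right)} = \frac{88483}{\left(-456422\right) \left(- \frac{213879}{221857} + 486553\right)} = \frac{88483}{\left(-456422\right) \frac{107944975042}{221857}} = \frac{88483}{- \frac{49268461398619724}{221857}} = 88483 \left(- \frac{221857}{49268461398619724}\right) = - \frac{19630572931}{49268461398619724}$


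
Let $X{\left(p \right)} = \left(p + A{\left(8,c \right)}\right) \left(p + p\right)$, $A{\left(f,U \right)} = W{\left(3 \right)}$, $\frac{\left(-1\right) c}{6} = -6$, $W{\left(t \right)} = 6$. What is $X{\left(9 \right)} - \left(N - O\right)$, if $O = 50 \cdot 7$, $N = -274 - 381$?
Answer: $1275$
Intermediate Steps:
$c = 36$ ($c = \left(-6\right) \left(-6\right) = 36$)
$A{\left(f,U \right)} = 6$
$X{\left(p \right)} = 2 p \left(6 + p\right)$ ($X{\left(p \right)} = \left(p + 6\right) \left(p + p\right) = \left(6 + p\right) 2 p = 2 p \left(6 + p\right)$)
$N = -655$ ($N = -274 - 381 = -655$)
$O = 350$
$X{\left(9 \right)} - \left(N - O\right) = 2 \cdot 9 \left(6 + 9\right) - \left(-655 - 350\right) = 2 \cdot 9 \cdot 15 - \left(-655 - 350\right) = 270 - -1005 = 270 + 1005 = 1275$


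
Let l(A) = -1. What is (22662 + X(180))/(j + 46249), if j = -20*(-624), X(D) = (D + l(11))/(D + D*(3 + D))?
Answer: 750565619/1945104480 ≈ 0.38587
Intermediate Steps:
X(D) = (-1 + D)/(D + D*(3 + D)) (X(D) = (D - 1)/(D + D*(3 + D)) = (-1 + D)/(D + D*(3 + D)))
j = 12480
(22662 + X(180))/(j + 46249) = (22662 + (-1 + 180)/(180*(4 + 180)))/(12480 + 46249) = (22662 + (1/180)*179/184)/58729 = (22662 + (1/180)*(1/184)*179)*(1/58729) = (22662 + 179/33120)*(1/58729) = (750565619/33120)*(1/58729) = 750565619/1945104480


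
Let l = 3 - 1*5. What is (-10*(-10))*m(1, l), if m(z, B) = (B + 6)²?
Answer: 1600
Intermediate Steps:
l = -2 (l = 3 - 5 = -2)
m(z, B) = (6 + B)²
(-10*(-10))*m(1, l) = (-10*(-10))*(6 - 2)² = 100*4² = 100*16 = 1600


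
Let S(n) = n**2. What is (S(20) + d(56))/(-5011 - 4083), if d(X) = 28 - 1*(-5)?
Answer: -433/9094 ≈ -0.047614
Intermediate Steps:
d(X) = 33 (d(X) = 28 + 5 = 33)
(S(20) + d(56))/(-5011 - 4083) = (20**2 + 33)/(-5011 - 4083) = (400 + 33)/(-9094) = 433*(-1/9094) = -433/9094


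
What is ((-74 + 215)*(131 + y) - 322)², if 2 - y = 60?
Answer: 99420841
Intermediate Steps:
y = -58 (y = 2 - 1*60 = 2 - 60 = -58)
((-74 + 215)*(131 + y) - 322)² = ((-74 + 215)*(131 - 58) - 322)² = (141*73 - 322)² = (10293 - 322)² = 9971² = 99420841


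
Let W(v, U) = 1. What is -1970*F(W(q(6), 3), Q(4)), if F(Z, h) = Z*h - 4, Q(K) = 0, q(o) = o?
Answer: 7880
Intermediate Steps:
F(Z, h) = -4 + Z*h
-1970*F(W(q(6), 3), Q(4)) = -1970*(-4 + 1*0) = -1970*(-4 + 0) = -1970*(-4) = 7880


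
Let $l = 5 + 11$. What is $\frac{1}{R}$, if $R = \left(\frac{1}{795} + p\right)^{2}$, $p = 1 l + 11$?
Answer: $\frac{632025}{460789156} \approx 0.0013716$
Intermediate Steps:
$l = 16$
$p = 27$ ($p = 1 \cdot 16 + 11 = 16 + 11 = 27$)
$R = \frac{460789156}{632025}$ ($R = \left(\frac{1}{795} + 27\right)^{2} = \left(\frac{21466}{795}\right)^{2} = \frac{460789156}{632025} \approx 729.07$)
$\frac{1}{R} = \frac{1}{\frac{460789156}{632025}} = \frac{632025}{460789156}$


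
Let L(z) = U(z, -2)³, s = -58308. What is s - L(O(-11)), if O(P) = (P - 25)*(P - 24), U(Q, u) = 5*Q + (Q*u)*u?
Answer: -1458274162308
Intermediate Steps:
U(Q, u) = 5*Q + Q*u²
O(P) = (-25 + P)*(-24 + P)
L(z) = 729*z³ (L(z) = (z*(5 + (-2)²))³ = (z*(5 + 4))³ = (z*9)³ = (9*z)³ = 729*z³)
s - L(O(-11)) = -58308 - 729*(600 + (-11)² - 49*(-11))³ = -58308 - 729*(600 + 121 + 539)³ = -58308 - 729*1260³ = -58308 - 729*2000376000 = -58308 - 1*1458274104000 = -58308 - 1458274104000 = -1458274162308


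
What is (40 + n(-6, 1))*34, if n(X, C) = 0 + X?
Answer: 1156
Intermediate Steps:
n(X, C) = X
(40 + n(-6, 1))*34 = (40 - 6)*34 = 34*34 = 1156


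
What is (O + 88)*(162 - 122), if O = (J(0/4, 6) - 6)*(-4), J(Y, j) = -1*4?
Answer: 5120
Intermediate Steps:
J(Y, j) = -4
O = 40 (O = (-4 - 6)*(-4) = -10*(-4) = 40)
(O + 88)*(162 - 122) = (40 + 88)*(162 - 122) = 128*40 = 5120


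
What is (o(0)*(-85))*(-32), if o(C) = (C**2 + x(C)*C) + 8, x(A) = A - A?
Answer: 21760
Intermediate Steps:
x(A) = 0
o(C) = 8 + C**2 (o(C) = (C**2 + 0*C) + 8 = (C**2 + 0) + 8 = C**2 + 8 = 8 + C**2)
(o(0)*(-85))*(-32) = ((8 + 0**2)*(-85))*(-32) = ((8 + 0)*(-85))*(-32) = (8*(-85))*(-32) = -680*(-32) = 21760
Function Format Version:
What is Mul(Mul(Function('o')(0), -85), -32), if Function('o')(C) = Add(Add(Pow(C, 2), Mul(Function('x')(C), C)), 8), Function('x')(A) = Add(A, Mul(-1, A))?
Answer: 21760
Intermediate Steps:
Function('x')(A) = 0
Function('o')(C) = Add(8, Pow(C, 2)) (Function('o')(C) = Add(Add(Pow(C, 2), Mul(0, C)), 8) = Add(Add(Pow(C, 2), 0), 8) = Add(Pow(C, 2), 8) = Add(8, Pow(C, 2)))
Mul(Mul(Function('o')(0), -85), -32) = Mul(Mul(Add(8, Pow(0, 2)), -85), -32) = Mul(Mul(Add(8, 0), -85), -32) = Mul(Mul(8, -85), -32) = Mul(-680, -32) = 21760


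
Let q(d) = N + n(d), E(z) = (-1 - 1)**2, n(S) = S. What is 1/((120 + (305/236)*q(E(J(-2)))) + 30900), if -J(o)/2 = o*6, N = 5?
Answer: 236/7323465 ≈ 3.2225e-5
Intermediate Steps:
J(o) = -12*o (J(o) = -2*o*6 = -12*o)
E(z) = 4 (E(z) = (-2)**2 = 4)
q(d) = 5 + d
1/((120 + (305/236)*q(E(J(-2)))) + 30900) = 1/((120 + (305/236)*(5 + 4)) + 30900) = 1/((120 + (305*(1/236))*9) + 30900) = 1/((120 + (305/236)*9) + 30900) = 1/((120 + 2745/236) + 30900) = 1/(31065/236 + 30900) = 1/(7323465/236) = 236/7323465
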